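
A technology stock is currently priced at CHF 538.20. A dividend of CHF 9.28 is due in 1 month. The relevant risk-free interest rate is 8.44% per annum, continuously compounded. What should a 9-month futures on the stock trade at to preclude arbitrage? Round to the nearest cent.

PV(dividends) I = 9.28·e^(−0.0844·1/12)
I = 9.2150
F = (S − I)·e^(rT) = (538.20 − 9.2150) · e^(0.0844·9/12)
= 528.9850 · e^0.063300 = 528.9850 × 1.065346 = CHF 563.55

CHF 563.55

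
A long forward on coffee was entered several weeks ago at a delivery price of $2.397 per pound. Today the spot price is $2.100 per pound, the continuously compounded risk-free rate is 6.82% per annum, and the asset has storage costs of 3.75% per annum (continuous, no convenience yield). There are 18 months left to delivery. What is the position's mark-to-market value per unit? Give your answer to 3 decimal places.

$0.058 per pound

Current fair forward for the remaining 18 months: F = S·e^((r + u)·T), (r + u) = 0.0682 + 0.0375 = 0.1057
F = 2.100 · e^(0.1057 × 18/12) = 2.100 × 1.171811 = 2.4608
Value of long forward = (F − K)·e^(−rT) = (2.4608 − 2.397) · e^(−0.0682·18/12)
= 0.0638 × 0.902759 = 0.058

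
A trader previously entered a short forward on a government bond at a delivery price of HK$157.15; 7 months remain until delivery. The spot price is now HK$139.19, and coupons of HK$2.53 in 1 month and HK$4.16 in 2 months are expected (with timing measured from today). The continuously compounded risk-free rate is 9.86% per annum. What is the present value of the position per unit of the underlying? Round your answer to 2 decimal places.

PV(remaining coupons) I = 2.53·e^(−0.0986·1/12) + 4.16·e^(−0.0986·2/12) = 6.6015
Current forward F = (S − I)·e^(rT) = (139.19 − 6.6015)·e^(0.0986·7/12) = 132.5885 × 1.059203 = 140.4381
Value (long) = (F − K)·e^(−rT) = (140.4381 − 157.15) × 0.944106 = -15.7778
Short position value = −(long value) = HK$15.78

HK$15.78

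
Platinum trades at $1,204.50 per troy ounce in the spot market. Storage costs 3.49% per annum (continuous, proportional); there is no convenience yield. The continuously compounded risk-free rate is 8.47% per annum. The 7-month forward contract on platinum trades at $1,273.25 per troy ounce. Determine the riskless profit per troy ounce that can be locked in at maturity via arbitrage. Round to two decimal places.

$18.28 per troy ounce

Fair forward: F* = S·e^(carry·T), with carry = (r + u) = 0.0847 + 0.0349 = 0.1196
F* = 1204.50 · e^(0.1196 × 7/12) = 1204.50 · e^0.06976667 = 1204.50 × 1.07225796 = $1291.5347
Market $1273.25 < fair $1291.5347: forward underpriced → reverse cash-and-carry (short spot, go long the forward).
At maturity, profit = |F_mkt − F*| = |1273.25 − 1291.5347| = $18.28 per troy ounce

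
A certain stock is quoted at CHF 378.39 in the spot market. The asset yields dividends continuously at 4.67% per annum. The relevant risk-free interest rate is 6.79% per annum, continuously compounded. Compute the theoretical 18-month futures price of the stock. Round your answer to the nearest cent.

F = S·e^((r − q)T) = 378.39 · e^((0.0679 − 0.0467) × 18/12)
= 378.39 · e^0.031800 = 378.39 × 1.032311
F = CHF 390.62

CHF 390.62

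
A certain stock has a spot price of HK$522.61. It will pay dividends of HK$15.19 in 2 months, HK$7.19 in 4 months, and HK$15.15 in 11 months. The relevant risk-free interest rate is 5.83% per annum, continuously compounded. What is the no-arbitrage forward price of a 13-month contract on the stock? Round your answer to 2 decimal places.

HK$517.85

PV(dividends) I = 15.19·e^(−0.0583·2/12) + 7.19·e^(−0.0583·4/12) + 15.15·e^(−0.0583·11/12)
I = 15.0431 + 7.0516 + 14.3616 = 36.4563
F = (S − I)·e^(rT) = (522.61 − 36.4563) · e^(0.0583·13/12)
= 486.1537 · e^0.063158 = 486.1537 × 1.065195 = HK$517.85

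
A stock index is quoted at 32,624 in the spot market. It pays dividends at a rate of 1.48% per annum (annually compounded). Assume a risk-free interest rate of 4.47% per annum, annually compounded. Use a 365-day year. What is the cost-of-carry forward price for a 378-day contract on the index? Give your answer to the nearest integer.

F = S · (1+r)^T / (1+q)^T
= 32624 × 1.046328 / 1.015331 = 32624 × 1.030529
F = 33,620

33,620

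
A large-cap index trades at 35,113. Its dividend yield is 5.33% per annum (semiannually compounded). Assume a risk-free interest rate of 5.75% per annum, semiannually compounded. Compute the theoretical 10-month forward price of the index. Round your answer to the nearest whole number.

35,233

F = S · (1+r/2)^(2T) / (1+q/2)^(2T)
= 35113 × 1.048374 / 1.044810 = 35113 × 1.003411
F = 35,233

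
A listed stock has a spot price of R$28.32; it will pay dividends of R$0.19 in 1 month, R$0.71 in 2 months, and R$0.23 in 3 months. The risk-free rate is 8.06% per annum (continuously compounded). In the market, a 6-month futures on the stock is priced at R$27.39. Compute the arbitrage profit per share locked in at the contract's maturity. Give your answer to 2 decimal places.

PV(dividends) I = 0.19·e^(−0.0806·1/12) + 0.71·e^(−0.0806·2/12) + 0.23·e^(−0.0806·3/12) = 1.1147
Fair futures F* = (S − I)·e^(rT) = (28.32 − 1.1147)·e^0.040300 = 27.2053 × 1.041123 = 28.3241
Market R$27.39 < fair 28.3241: forward underpriced → reverse cash-and-carry (short the stock, invest proceeds at r, pay the dividends, go long the forward).
Profit at T = |F_mkt − F*| = |27.39 − 28.3241| = R$0.93 per share

R$0.93 per share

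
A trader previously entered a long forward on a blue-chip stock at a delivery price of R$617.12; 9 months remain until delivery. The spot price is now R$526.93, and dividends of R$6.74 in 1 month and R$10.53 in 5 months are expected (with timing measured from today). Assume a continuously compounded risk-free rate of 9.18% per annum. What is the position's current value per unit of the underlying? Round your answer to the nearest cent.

PV(remaining dividends) I = 6.74·e^(−0.0918·1/12) + 10.53·e^(−0.0918·5/12) = 16.8235
Current forward F = (S − I)·e^(rT) = (526.93 − 16.8235)·e^(0.0918·9/12) = 510.1065 × 1.071276 = 546.4649
Value (long) = (F − K)·e^(−rT) = (546.4649 − 617.12) × 0.933467 = -65.9542
Value = -R$65.95

-R$65.95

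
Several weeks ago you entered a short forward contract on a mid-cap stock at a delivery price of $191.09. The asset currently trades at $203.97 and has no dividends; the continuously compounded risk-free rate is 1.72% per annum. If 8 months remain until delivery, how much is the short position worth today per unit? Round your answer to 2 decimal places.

-$15.06

Current fair forward for the remaining 8 months: F = S·e^(r·T), r = 0.0172
F = 203.97 · e^(0.0172 × 8/12) = 203.97 × 1.011533 = 206.3224
Value of long forward = (F − K)·e^(−rT) = (206.3224 − 191.09) · e^(−0.0172·8/12)
= 15.2324 × 0.988599 = 15.06
Short position value = −(long value) = -$15.06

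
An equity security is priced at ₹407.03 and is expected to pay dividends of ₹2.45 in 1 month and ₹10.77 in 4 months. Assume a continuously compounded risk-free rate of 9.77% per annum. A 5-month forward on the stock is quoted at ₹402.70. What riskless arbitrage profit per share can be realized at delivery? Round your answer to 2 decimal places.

PV(dividends) I = 2.45·e^(−0.0977·1/12) + 10.77·e^(−0.0977·4/12) = 12.8550
Fair forward F* = (S − I)·e^(rT) = (407.03 − 12.8550)·e^0.040708 = 394.1750 × 1.041548 = 410.5522
Market ₹402.70 < fair 410.5522: forward underpriced → reverse cash-and-carry (short the stock, invest proceeds at r, pay the dividends, go long the forward).
Profit at T = |F_mkt − F*| = |402.70 − 410.5522| = ₹7.85 per share

₹7.85 per share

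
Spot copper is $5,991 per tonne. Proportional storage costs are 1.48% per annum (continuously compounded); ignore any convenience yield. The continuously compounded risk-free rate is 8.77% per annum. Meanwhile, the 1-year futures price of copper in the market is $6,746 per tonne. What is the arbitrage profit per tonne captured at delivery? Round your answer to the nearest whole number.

$108 per tonne

Fair futures: F* = S·e^(carry·T), with carry = (r + u) = 0.0877 + 0.0148 = 0.1025
F* = 5991 · e^(0.1025 × 1) = 5991 · e^0.102500 = 5991 × 1.107937 = $6637.6506
Market $6746 > fair $6637.6506: forward overpriced → cash-and-carry (buy spot, short the forward).
At maturity, profit = |F_mkt − F*| = |6746 − 6637.6506| = $108 per tonne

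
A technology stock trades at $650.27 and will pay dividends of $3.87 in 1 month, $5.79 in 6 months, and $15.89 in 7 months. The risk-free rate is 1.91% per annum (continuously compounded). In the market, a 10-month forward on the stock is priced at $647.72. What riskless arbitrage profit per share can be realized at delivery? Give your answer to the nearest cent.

PV(dividends) I = 3.87·e^(−0.0191·1/12) + 5.79·e^(−0.0191·6/12) + 15.89·e^(−0.0191·7/12) = 25.3128
Fair forward F* = (S − I)·e^(rT) = (650.27 − 25.3128)·e^0.015917 = 624.9572 × 1.016044 = 634.9840
Market $647.72 > fair 634.9840: forward overpriced → cash-and-carry (borrow at r, buy the stock and collect the dividends, short the forward).
Profit at T = |F_mkt − F*| = |647.72 − 634.9840| = $12.74 per share

$12.74 per share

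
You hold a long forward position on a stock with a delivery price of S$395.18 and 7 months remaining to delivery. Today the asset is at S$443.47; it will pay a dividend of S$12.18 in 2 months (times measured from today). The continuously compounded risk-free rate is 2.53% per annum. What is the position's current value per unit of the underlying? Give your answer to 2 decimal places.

S$41.95

PV(remaining dividends) I = 12.18·e^(−0.0253·2/12) = 12.1287
Current forward F = (S − I)·e^(rT) = (443.47 − 12.1287)·e^(0.0253·7/12) = 431.3413 × 1.014868 = 437.7545
Value (long) = (F − K)·e^(−rT) = (437.7545 − 395.18) × 0.985350 = 41.9508
Value = S$41.95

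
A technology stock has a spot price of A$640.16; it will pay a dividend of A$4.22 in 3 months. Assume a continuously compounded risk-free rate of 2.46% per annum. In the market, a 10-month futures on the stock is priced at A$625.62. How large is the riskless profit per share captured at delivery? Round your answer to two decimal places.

PV(dividends) I = 4.22·e^(−0.0246·3/12) = 4.1941
Fair futures F* = (S − I)·e^(rT) = (640.16 − 4.1941)·e^0.020500 = 635.9659 × 1.020712 = 649.1380
Market A$625.62 < fair 649.1380: forward underpriced → reverse cash-and-carry (short the stock, invest proceeds at r, pay the dividends, go long the forward).
Profit at T = |F_mkt − F*| = |625.62 − 649.1380| = A$23.52 per share

A$23.52 per share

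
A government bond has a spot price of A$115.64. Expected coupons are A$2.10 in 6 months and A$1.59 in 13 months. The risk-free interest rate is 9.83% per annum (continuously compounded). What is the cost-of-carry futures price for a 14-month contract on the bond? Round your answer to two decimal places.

PV(coupons) I = 2.10·e^(−0.0983·6/12) + 1.59·e^(−0.0983·13/12)
I = 1.9993 + 1.4294 = 3.4287
F = (S − I)·e^(rT) = (115.64 − 3.4287) · e^(0.0983·14/12)
= 112.2113 · e^0.114683 = 112.2113 × 1.121518 = A$125.85

A$125.85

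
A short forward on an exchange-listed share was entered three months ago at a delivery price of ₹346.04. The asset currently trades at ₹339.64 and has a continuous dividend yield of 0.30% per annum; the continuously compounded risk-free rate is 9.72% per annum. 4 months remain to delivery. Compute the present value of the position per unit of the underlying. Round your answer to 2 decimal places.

Current fair forward for the remaining 4 months: F = S·e^((r − q)·T), (r − q) = 0.0972 − 0.0030 = 0.0942
F = 339.64 · e^(0.0942 × 4/12) = 339.64 × 1.031898 = 350.4738
Value of long forward = (F − K)·e^(−rT) = (350.4738 − 346.04) · e^(−0.0972·4/12)
= 4.4338 × 0.968119 = 4.29
Short position value = −(long value) = -₹4.29

-₹4.29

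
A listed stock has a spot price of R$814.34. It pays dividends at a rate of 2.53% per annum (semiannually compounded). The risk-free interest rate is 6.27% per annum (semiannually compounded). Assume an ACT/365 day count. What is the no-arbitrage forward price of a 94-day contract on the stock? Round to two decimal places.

F = S · (1+r/2)^(2T) / (1+q/2)^(2T)
= 814.34 × 1.016027 / 1.006496 = 814.34 × 1.009469
F = R$822.05

R$822.05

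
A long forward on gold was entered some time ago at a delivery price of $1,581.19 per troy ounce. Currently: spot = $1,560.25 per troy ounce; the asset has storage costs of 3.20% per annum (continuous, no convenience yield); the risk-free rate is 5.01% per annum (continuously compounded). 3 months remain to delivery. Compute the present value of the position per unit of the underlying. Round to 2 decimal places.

$11.27 per troy ounce

Current fair forward for the remaining 3 months: F = S·e^((r + u)·T), (r + u) = 0.0501 + 0.0320 = 0.0821
F = 1560.25 · e^(0.0821 × 3/12) = 1560.25 × 1.02073709 = 1592.6050
Value of long forward = (F − K)·e^(−rT) = (1592.6050 − 1581.19) · e^(−0.0501·3/12)
= 11.4150 × 0.98755311 = 11.27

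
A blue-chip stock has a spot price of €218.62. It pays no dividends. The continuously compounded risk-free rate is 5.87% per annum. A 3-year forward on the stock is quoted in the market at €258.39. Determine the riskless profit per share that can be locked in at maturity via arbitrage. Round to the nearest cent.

€2.33 per share

Fair forward: F* = S·e^(carry·T), with carry = r = 0.0587
F* = 218.62 · e^(0.0587 × 3) = 218.62 · e^0.176100 = 218.62 × 1.192557 = €260.7168
Market €258.39 < fair €260.7168: forward underpriced → reverse cash-and-carry (short spot, go long the forward).
At maturity, profit = |F_mkt − F*| = |258.39 − 260.7168| = €2.33 per share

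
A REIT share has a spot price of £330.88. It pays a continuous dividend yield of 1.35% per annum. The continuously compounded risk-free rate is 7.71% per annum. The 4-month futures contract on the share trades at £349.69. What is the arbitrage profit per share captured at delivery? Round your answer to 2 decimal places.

£11.72 per share

Fair futures: F* = S·e^(carry·T), with carry = (r − q) = 0.0771 − 0.0135 = 0.0636
F* = 330.88 · e^(0.0636 × 4/12) = 330.88 · e^0.021200 = 330.88 × 1.021426 = £337.9694
Market £349.69 > fair £337.9694: forward overpriced → cash-and-carry (buy spot, short the forward).
At maturity, profit = |F_mkt − F*| = |349.69 − 337.9694| = £11.72 per share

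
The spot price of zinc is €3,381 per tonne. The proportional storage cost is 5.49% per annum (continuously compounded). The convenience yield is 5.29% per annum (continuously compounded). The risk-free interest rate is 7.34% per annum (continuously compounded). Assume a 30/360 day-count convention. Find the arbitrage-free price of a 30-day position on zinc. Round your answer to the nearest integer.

Net carry = r + u − y = 0.0734 + 0.0549 − 0.0529 = 0.0754
F = S·e^((r+u−y)T) = 3381 · e^(0.0754 × 30/360) = 3381 · e^0.006283
= 3381 × 1.006303 = €3,402 per tonne

€3,402 per tonne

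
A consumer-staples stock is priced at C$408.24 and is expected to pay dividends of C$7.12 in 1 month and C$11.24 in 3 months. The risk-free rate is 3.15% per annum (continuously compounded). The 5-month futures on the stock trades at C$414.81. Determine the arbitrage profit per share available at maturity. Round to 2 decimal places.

PV(dividends) I = 7.12·e^(−0.0315·1/12) + 11.24·e^(−0.0315·3/12) = 18.2532
Fair futures F* = (S − I)·e^(rT) = (408.24 − 18.2532)·e^0.013125 = 389.9868 × 1.013212 = 395.1393
Market C$414.81 > fair 395.1393: forward overpriced → cash-and-carry (borrow at r, buy the stock and collect the dividends, short the forward).
Profit at T = |F_mkt − F*| = |414.81 − 395.1393| = C$19.67 per share

C$19.67 per share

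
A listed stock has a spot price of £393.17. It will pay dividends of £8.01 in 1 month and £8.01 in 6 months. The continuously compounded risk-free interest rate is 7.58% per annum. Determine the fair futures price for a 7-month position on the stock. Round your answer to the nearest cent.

PV(dividends) I = 8.01·e^(−0.0758·1/12) + 8.01·e^(−0.0758·6/12)
I = 7.9596 + 7.7121 = 15.6717
F = (S − I)·e^(rT) = (393.17 − 15.6717) · e^(0.0758·7/12)
= 377.4983 · e^0.044217 = 377.4983 × 1.045209 = £394.56

£394.56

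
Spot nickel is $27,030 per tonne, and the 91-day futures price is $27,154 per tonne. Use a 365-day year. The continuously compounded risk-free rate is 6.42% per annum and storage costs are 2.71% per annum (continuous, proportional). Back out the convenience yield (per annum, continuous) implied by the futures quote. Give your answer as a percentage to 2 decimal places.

7.29%

F = S·e^((r+u−y)T) ⇒ (r+u−y) = ln(F/S)/T
ln(27154/27030) = 0.004577; /T ⇒ 0.018358
y = r + u − ln(F/S)/T = 0.0642 + 0.0271 − 0.018358 = 0.072942
y = 7.29%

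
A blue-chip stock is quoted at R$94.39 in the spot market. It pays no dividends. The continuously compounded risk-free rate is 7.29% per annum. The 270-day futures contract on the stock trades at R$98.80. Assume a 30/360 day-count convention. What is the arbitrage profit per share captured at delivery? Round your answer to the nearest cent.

R$0.89 per share

Fair futures: F* = S·e^(carry·T), with carry = r = 0.0729
F* = 94.39 · e^(0.0729 × 270/360) = 94.39 · e^0.054675 = 94.39 × 1.056197 = R$99.6944
Market R$98.80 < fair R$99.6944: forward underpriced → reverse cash-and-carry (short spot, go long the forward).
At maturity, profit = |F_mkt − F*| = |98.80 − 99.6944| = R$0.89 per share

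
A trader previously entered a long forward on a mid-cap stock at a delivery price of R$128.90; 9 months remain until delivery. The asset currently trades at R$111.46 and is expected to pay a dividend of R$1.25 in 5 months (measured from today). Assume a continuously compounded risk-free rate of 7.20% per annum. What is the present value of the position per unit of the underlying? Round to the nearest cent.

PV(remaining dividends) I = 1.25·e^(−0.0720·5/12) = 1.2131
Current forward F = (S − I)·e^(rT) = (111.46 − 1.2131)·e^(0.0720·9/12) = 110.2469 × 1.055485 = 116.3639
Value (long) = (F − K)·e^(−rT) = (116.3639 − 128.90) × 0.947432 = -11.8771
Value = -R$11.88

-R$11.88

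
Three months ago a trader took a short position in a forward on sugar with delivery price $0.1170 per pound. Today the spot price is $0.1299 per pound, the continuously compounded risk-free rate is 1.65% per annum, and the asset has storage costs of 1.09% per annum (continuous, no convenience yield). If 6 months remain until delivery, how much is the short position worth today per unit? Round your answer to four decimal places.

Current fair forward for the remaining 6 months: F = S·e^((r + u)·T), (r + u) = 0.0165 + 0.0109 = 0.0274
F = 0.1299 · e^(0.0274 × 6/12) = 0.1299 × 1.013794 = 0.1317
Value of long forward = (F − K)·e^(−rT) = (0.1317 − 0.1170) · e^(−0.0165·6/12)
= 0.0147 × 0.991784 = 0.0146
Short position value = −(long value) = -$0.0146

-$0.0146 per pound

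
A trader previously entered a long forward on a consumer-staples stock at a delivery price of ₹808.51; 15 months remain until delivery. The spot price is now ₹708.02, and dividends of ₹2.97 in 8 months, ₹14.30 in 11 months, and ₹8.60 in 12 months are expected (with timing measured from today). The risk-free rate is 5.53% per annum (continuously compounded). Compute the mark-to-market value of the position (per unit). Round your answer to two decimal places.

PV(remaining dividends) I = 2.97·e^(−0.0553·8/12) + 14.30·e^(−0.0553·11/12) + 8.60·e^(−0.0553·12/12) = 24.5930
Current forward F = (S − I)·e^(rT) = (708.02 − 24.5930)·e^(0.0553·15/12) = 683.4270 × 1.071570 = 732.3399
Value (long) = (F − K)·e^(−rT) = (732.3399 − 808.51) × 0.933210 = -71.0827
Value = -₹71.08

-₹71.08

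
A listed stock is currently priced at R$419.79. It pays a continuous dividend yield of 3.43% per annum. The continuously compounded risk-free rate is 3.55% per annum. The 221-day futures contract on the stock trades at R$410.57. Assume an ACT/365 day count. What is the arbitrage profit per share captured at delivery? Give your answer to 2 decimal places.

Fair futures: F* = S·e^(carry·T), with carry = (r − q) = 0.0355 − 0.0343 = 0.0012
F* = 419.79 · e^(0.0012 × 221/365) = 419.79 · e^0.000727 = 419.79 × 1.000727 = R$420.0952
Market R$410.57 < fair R$420.0952: forward underpriced → reverse cash-and-carry (short spot, go long the forward).
At maturity, profit = |F_mkt − F*| = |410.57 − 420.0952| = R$9.53 per share

R$9.53 per share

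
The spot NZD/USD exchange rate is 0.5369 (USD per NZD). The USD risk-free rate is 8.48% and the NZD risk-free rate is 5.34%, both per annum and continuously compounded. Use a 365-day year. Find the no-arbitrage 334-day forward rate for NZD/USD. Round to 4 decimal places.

0.5526

F = S·e^((r_USD − r_NZD)T) = 0.5369 · e^((0.0848 − 0.0534) × 334/365)
= 0.5369 · e^0.028733 = 0.5369 × 1.029150
F = 0.5526 USD per NZD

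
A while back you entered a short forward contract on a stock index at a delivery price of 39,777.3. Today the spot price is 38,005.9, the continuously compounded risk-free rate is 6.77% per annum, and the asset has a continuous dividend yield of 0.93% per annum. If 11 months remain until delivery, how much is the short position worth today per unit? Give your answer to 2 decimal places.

-299.45

Current fair forward for the remaining 11 months: F = S·e^((r − q)·T), (r − q) = 0.0677 − 0.0093 = 0.0584
F = 38005.9 · e^(0.0584 × 11/12) = 38005.9 × 1.05499216 = 40095.9265
Value of long forward = (F − K)·e^(−rT) = (40095.9265 − 39777.3) · e^(−0.0677·11/12)
= 318.6265 × 0.93982806 = 299.45
Short position value = −(long value) = -299.45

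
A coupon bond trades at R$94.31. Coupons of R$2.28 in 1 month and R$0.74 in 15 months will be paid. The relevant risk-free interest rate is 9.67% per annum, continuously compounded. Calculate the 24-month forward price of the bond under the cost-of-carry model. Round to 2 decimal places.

R$110.89

PV(coupons) I = 2.28·e^(−0.0967·1/12) + 0.74·e^(−0.0967·15/12)
I = 2.2617 + 0.6557 = 2.9174
F = (S − I)·e^(rT) = (94.31 − 2.9174) · e^(0.0967·24/12)
= 91.3926 · e^0.193400 = 91.3926 × 1.213368 = R$110.89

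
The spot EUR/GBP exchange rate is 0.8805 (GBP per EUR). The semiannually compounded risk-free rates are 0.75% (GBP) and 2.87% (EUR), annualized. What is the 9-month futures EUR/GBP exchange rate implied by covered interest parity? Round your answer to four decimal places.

By covered interest parity, F = S · (1+r_GBP/2)^(2T) / (1+r_EUR/2)^(2T)
= 0.8805 × 1.005630 / 1.021602 = 0.8805 × 0.984366
F = 0.8667 GBP per EUR

0.8667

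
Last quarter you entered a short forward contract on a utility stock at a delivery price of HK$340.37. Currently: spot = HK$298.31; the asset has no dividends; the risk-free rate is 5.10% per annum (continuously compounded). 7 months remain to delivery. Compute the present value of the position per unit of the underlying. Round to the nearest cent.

HK$32.08

Current fair forward for the remaining 7 months: F = S·e^(r·T), r = 0.0510
F = 298.31 · e^(0.0510 × 7/12) = 298.31 × 1.030197 = 307.3181
Value of long forward = (F − K)·e^(−rT) = (307.3181 − 340.37) · e^(−0.0510·7/12)
= -33.0519 × 0.970688 = -32.08
Short position value = −(long value) = HK$32.08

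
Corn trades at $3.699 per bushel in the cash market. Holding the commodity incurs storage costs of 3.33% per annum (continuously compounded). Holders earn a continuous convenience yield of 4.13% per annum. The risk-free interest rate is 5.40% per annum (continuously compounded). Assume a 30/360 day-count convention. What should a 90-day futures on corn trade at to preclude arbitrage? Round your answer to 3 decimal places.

$3.742 per bushel

Net carry = r + u − y = 0.0540 + 0.0333 − 0.0413 = 0.0460
F = S·e^((r+u−y)T) = 3.699 · e^(0.0460 × 90/360) = 3.699 · e^0.011500
= 3.699 × 1.011566 = $3.742 per bushel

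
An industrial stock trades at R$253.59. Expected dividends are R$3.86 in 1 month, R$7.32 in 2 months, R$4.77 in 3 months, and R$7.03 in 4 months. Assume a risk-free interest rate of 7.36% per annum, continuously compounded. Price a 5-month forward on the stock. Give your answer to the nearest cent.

R$238.17

PV(dividends) I = 3.86·e^(−0.0736·1/12) + 7.32·e^(−0.0736·2/12) + 4.77·e^(−0.0736·3/12) + 7.03·e^(−0.0736·4/12)
I = 3.8364 + 7.2308 + 4.6830 + 6.8596 = 22.6098
F = (S − I)·e^(rT) = (253.59 − 22.6098) · e^(0.0736·5/12)
= 230.9802 · e^0.030667 = 230.9802 × 1.031142 = R$238.17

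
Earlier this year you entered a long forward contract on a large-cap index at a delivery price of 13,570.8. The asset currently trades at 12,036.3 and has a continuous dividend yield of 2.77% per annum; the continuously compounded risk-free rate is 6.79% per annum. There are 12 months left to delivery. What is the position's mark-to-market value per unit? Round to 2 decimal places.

-972.46

Current fair forward for the remaining 12 months: F = S·e^((r − q)·T), (r − q) = 0.0679 − 0.0277 = 0.0402
F = 12036.3 · e^(0.0402 × 12/12) = 12036.3 × 1.04101896 = 12530.0165
Value of long forward = (F − K)·e^(−rT) = (12530.0165 − 13570.8) · e^(−0.0679·12/12)
= -1040.7835 × 0.93435390 = -972.46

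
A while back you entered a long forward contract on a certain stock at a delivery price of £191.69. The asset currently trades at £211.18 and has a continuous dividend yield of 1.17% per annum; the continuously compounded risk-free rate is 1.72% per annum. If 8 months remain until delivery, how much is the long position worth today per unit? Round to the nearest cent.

£20.03

Current fair forward for the remaining 8 months: F = S·e^((r − q)·T), (r − q) = 0.0172 − 0.0117 = 0.0055
F = 211.18 · e^(0.0055 × 8/12) = 211.18 × 1.003673 = 211.9557
Value of long forward = (F − K)·e^(−rT) = (211.9557 − 191.69) · e^(−0.0172·8/12)
= 20.2657 × 0.988599 = 20.03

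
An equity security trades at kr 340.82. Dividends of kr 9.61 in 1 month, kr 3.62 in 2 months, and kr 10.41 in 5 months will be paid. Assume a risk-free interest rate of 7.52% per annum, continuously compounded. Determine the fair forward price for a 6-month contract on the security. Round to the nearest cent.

PV(dividends) I = 9.61·e^(−0.0752·1/12) + 3.62·e^(−0.0752·2/12) + 10.41·e^(−0.0752·5/12)
I = 9.5500 + 3.5749 + 10.0889 = 23.2138
F = (S − I)·e^(rT) = (340.82 − 23.2138) · e^(0.0752·6/12)
= 317.6062 · e^0.037600 = 317.6062 × 1.038316 = kr 329.78

kr 329.78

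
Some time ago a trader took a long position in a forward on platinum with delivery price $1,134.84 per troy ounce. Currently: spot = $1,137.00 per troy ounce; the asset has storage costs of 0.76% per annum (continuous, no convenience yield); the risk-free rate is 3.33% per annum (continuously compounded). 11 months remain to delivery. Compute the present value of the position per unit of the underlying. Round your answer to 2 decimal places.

$44.23 per troy ounce

Current fair forward for the remaining 11 months: F = S·e^((r + u)·T), (r + u) = 0.0333 + 0.0076 = 0.0409
F = 1137.00 · e^(0.0409 × 11/12) = 1137.00 × 1.03820335 = 1180.4372
Value of long forward = (F − K)·e^(−rT) = (1180.4372 − 1134.84) · e^(−0.0333·11/12)
= 45.5972 × 0.96993618 = 44.23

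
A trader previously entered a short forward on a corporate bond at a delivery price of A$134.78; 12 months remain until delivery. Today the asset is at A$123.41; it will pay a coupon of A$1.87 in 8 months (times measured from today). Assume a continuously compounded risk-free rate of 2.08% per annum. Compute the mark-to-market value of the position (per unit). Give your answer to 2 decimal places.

A$10.44

PV(remaining coupons) I = 1.87·e^(−0.0208·8/12) = 1.8442
Current forward F = (S − I)·e^(rT) = (123.41 − 1.8442)·e^(0.0208·12/12) = 121.5658 × 1.021018 = 124.1209
Value (long) = (F − K)·e^(−rT) = (124.1209 − 134.78) × 0.979415 = -10.4397
Short position value = −(long value) = A$10.44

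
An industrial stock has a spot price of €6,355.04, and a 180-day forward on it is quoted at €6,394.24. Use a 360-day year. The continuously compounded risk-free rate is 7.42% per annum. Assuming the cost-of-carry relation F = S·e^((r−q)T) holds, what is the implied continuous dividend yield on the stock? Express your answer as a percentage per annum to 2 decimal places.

6.19%

From F = S·e^((r−q)T): (r − q) = ln(F/S)/T
ln(6394.24/6355.04) = ln(1.006168) = 0.006149
(r − q) = 0.006149 / (180/360) = 0.012298
q = r − ln(F/S)/T = 0.0742 − 0.012298 = 0.061902
q = 6.19%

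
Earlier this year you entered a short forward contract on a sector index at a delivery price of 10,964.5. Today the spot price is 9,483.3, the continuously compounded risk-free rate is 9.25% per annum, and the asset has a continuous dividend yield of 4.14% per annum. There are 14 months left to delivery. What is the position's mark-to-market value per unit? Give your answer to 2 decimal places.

Current fair forward for the remaining 14 months: F = S·e^((r − q)·T), (r − q) = 0.0925 − 0.0414 = 0.0511
F = 9483.3 · e^(0.0511 × 14/12) = 9483.3 × 1.06142959 = 10065.8552
Value of long forward = (F − K)·e^(−rT) = (10065.8552 − 10964.5) · e^(−0.0925·14/12)
= -898.6448 × 0.89770240 = -806.72
Short position value = −(long value) = 806.72

806.72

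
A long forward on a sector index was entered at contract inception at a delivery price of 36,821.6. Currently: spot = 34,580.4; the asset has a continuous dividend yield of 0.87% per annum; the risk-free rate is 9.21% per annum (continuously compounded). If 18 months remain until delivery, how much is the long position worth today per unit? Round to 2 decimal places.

2061.62

Current fair forward for the remaining 18 months: F = S·e^((r − q)·T), (r − q) = 0.0921 − 0.0087 = 0.0834
F = 34580.4 · e^(0.0834 × 18/12) = 34580.4 × 1.13326177 = 39188.6453
Value of long forward = (F − K)·e^(−rT) = (39188.6453 − 36821.6) · e^(−0.0921·18/12)
= 2367.0453 × 0.87096804 = 2061.62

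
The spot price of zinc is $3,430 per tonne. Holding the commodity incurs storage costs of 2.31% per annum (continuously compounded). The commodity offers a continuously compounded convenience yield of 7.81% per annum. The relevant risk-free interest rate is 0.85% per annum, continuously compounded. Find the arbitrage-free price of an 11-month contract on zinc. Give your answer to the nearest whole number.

$3,287 per tonne

Net carry = r + u − y = 0.0085 + 0.0231 − 0.0781 = -0.0465
F = S·e^((r+u−y)T) = 3430 · e^(-0.0465 × 11/12) = 3430 · e^-0.042625
= 3430 × 0.958271 = $3,287 per tonne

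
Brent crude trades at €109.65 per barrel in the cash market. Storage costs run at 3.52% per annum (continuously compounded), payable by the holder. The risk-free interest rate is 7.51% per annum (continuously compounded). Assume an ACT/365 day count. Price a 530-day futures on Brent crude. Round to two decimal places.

€128.70 per barrel

Net carry = r + u − y = 0.0751 + 0.0352 − 0.0000 = 0.1103
F = S·e^((r+u−y)T) = 109.65 · e^(0.1103 × 530/365) = 109.65 · e^0.160162
= 109.65 × 1.173701 = €128.70 per barrel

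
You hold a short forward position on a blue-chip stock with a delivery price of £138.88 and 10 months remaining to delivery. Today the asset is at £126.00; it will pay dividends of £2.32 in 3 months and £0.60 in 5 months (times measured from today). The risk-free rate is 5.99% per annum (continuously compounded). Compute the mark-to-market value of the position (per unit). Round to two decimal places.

PV(remaining dividends) I = 2.32·e^(−0.0599·3/12) + 0.60·e^(−0.0599·5/12) = 2.8707
Current forward F = (S − I)·e^(rT) = (126.00 − 2.8707)·e^(0.0599·10/12) = 123.1293 × 1.051183 = 129.4314
Value (long) = (F − K)·e^(−rT) = (129.4314 − 138.88) × 0.951309 = -8.9885
Short position value = −(long value) = £8.99

£8.99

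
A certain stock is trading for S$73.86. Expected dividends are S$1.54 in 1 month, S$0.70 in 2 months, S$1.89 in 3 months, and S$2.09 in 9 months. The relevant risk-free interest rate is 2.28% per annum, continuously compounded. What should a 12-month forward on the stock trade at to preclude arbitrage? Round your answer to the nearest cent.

S$69.25

PV(dividends) I = 1.54·e^(−0.0228·1/12) + 0.70·e^(−0.0228·2/12) + 1.89·e^(−0.0228·3/12) + 2.09·e^(−0.0228·9/12)
I = 1.5371 + 0.6973 + 1.8793 + 2.0546 = 6.1683
F = (S − I)·e^(rT) = (73.86 − 6.1683) · e^(0.0228·12/12)
= 67.6917 · e^0.022800 = 67.6917 × 1.023062 = S$69.25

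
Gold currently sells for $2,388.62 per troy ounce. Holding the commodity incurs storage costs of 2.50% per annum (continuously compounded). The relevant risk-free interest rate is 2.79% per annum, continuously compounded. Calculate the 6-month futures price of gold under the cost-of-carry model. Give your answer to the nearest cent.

Net carry = r + u − y = 0.0279 + 0.0250 − 0.0000 = 0.0529
F = S·e^((r+u−y)T) = 2388.62 · e^(0.0529 × 6/12) = 2388.62 · e^0.02645000
= 2388.62 × 1.02680291 = $2,452.64 per troy ounce

$2,452.64 per troy ounce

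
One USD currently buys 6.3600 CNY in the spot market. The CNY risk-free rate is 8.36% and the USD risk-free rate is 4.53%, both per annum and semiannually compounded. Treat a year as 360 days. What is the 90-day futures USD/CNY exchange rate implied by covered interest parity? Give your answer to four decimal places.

By covered interest parity, F = S · (1+r_CNY/2)^(2T) / (1+r_USD/2)^(2T)
= 6.3600 × 1.020686 / 1.011262 = 6.3600 × 1.009319
F = 6.4193 CNY per USD

6.4193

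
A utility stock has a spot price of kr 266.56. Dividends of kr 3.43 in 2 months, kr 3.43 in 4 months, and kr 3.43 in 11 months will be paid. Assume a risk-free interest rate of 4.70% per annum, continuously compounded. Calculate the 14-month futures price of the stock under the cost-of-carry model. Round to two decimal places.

PV(dividends) I = 3.43·e^(−0.0470·2/12) + 3.43·e^(−0.0470·4/12) + 3.43·e^(−0.0470·11/12)
I = 3.4032 + 3.3767 + 3.2854 = 10.0653
F = (S − I)·e^(rT) = (266.56 − 10.0653) · e^(0.0470·14/12)
= 256.4947 · e^0.054833 = 256.4947 × 1.056364 = kr 270.95

kr 270.95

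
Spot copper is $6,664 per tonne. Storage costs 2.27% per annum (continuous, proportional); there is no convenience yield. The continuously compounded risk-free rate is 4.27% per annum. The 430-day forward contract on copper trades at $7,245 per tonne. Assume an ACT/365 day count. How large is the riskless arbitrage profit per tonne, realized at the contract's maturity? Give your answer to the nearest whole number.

$47 per tonne

Fair forward: F* = S·e^(carry·T), with carry = (r + u) = 0.0427 + 0.0227 = 0.0654
F* = 6664 · e^(0.0654 × 430/365) = 6664 · e^0.077047 = 6664 × 1.080093 = $7197.7398
Market $7245 > fair $7197.7398: forward overpriced → cash-and-carry (buy spot, short the forward).
At maturity, profit = |F_mkt − F*| = |7245 − 7197.7398| = $47 per tonne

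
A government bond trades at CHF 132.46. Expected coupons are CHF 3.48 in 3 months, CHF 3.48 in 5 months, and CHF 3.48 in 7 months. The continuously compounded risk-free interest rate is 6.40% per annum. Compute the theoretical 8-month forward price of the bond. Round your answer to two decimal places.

CHF 127.63

PV(coupons) I = 3.48·e^(−0.0640·3/12) + 3.48·e^(−0.0640·5/12) + 3.48·e^(−0.0640·7/12)
I = 3.4248 + 3.3884 + 3.3525 = 10.1657
F = (S − I)·e^(rT) = (132.46 − 10.1657) · e^(0.0640·8/12)
= 122.2943 · e^0.042667 = 122.2943 × 1.043590 = CHF 127.63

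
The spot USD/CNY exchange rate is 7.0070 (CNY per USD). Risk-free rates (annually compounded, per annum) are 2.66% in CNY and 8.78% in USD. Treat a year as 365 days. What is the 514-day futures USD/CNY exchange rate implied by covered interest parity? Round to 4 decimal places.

6.4583

By covered interest parity, F = S · (1+r_CNY)^T / (1+r_USD)^T
= 7.0070 × 1.037661 / 1.125820 = 7.0070 × 0.921694
F = 6.4583 CNY per USD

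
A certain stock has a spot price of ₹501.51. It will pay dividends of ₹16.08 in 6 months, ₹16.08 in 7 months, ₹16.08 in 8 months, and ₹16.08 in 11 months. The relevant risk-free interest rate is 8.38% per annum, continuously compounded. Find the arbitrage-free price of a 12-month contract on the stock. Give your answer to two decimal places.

₹479.20

PV(dividends) I = 16.08·e^(−0.0838·6/12) + 16.08·e^(−0.0838·7/12) + 16.08·e^(−0.0838·8/12) + 16.08·e^(−0.0838·11/12)
I = 15.4202 + 15.3129 + 15.2063 + 14.8910 = 60.8304
F = (S − I)·e^(rT) = (501.51 − 60.8304) · e^(0.0838·12/12)
= 440.6796 · e^0.083800 = 440.6796 × 1.087411 = ₹479.20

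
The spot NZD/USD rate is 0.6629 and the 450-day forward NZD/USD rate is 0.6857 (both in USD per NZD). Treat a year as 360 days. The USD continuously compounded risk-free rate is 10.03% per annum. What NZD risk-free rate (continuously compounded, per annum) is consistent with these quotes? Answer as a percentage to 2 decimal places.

F = S·e^((r_USD − r_NZD)T) ⇒ r_NZD = r_USD − ln(F/S)/T
ln(0.6857/0.6629) = 0.033816; /(450/360) = 0.027053
r_NZD = 0.1003 − 0.027053 = 0.073247
r_NZD = 7.32%

7.32%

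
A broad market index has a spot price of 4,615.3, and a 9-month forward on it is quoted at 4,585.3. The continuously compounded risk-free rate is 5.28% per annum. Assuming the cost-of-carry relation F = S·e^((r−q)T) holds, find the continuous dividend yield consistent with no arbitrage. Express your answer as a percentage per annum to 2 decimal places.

From F = S·e^((r−q)T): (r − q) = ln(F/S)/T
ln(4585.3/4615.3) = ln(0.993500) = -0.006521
(r − q) = -0.006521 / (9/12) = -0.008695
q = r − ln(F/S)/T = 0.0528 + 0.008695 = 0.061495
q = 6.15%

6.15%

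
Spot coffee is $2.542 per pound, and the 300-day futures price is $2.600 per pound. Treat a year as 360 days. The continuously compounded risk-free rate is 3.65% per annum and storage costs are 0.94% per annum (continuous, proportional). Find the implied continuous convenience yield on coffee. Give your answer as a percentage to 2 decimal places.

F = S·e^((r+u−y)T) ⇒ (r+u−y) = ln(F/S)/T
ln(2.600/2.542) = 0.022560; /T ⇒ 0.027072
y = r + u − ln(F/S)/T = 0.0365 + 0.0094 − 0.027072 = 0.018828
y = 1.88%

1.88%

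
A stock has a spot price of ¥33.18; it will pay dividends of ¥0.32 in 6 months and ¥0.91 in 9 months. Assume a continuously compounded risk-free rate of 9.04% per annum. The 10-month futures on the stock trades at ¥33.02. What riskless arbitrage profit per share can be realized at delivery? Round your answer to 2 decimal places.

PV(dividends) I = 0.32·e^(−0.0904·6/12) + 0.91·e^(−0.0904·9/12) = 1.1562
Fair futures F* = (S − I)·e^(rT) = (33.18 − 1.1562)·e^0.075333 = 32.0238 × 1.078243 = 34.5294
Market ¥33.02 < fair 34.5294: forward underpriced → reverse cash-and-carry (short the stock, invest proceeds at r, pay the dividends, go long the forward).
Profit at T = |F_mkt − F*| = |33.02 − 34.5294| = ¥1.51 per share

¥1.51 per share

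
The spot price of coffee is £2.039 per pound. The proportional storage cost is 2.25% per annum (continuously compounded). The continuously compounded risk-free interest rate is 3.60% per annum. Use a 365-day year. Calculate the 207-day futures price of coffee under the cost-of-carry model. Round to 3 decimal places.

£2.108 per pound

Net carry = r + u − y = 0.0360 + 0.0225 − 0.0000 = 0.0585
F = S·e^((r+u−y)T) = 2.039 · e^(0.0585 × 207/365) = 2.039 · e^0.033177
= 2.039 × 1.033733 = £2.108 per pound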